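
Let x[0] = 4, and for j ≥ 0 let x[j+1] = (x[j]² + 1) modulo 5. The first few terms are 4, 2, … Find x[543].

Listing terms: x[0] = 4, x[1] = 2, x[2] = 0, x[3] = 1, x[4] = 2.
Since x[4] = x[1] = 2, the sequence is eventually periodic: after a pre-period of length 1 it cycles with period 3.
For j ≥ 1, x[j] depends only on (j - 1) mod 3. (543 - 1) mod 3 = 2, so x[543] = x[3] = 1.

1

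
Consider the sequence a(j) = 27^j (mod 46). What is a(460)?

13

Listing terms: a(1) = 27, a(2) = 39, a(3) = 41, a(4) = 3, a(5) = 35, a(6) = 25, a(7) = 31, a(8) = 9, a(9) = 13, a(10) = 29, a(11) = 1, a(12) = 27.
The sequence repeats with period 11.
(460 - 1) mod 11 = 8, so a(460) = a(9) = 13.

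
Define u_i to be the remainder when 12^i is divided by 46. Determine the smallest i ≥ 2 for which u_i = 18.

u_1 = 12; u_2 = 6; u_3 = 26; u_4 = 36; u_5 = 18; u_6 = 32; u_7 = 16; u_8 = 8; u_9 = 4; u_{10} = 2; u_{11} = 24; u_{12} = 12.
The sequence repeats with period 11.
The value 18 first appears (with i ≥ 2) at u_5.

5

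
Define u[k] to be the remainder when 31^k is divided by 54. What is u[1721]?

We have u[1] = 31, u[2] = 43, u[3] = 37, u[4] = 13, u[5] = 25, u[6] = 19, u[7] = 49, u[8] = 7, u[9] = 1, u[10] = 31.
The sequence repeats with period 9.
So u[1721] = u[1 + ((1721-1) mod 9)] = u[2] = 43.

43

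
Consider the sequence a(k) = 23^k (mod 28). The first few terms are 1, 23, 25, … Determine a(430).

9

a(0) = 1,  a(1) = 23,  a(2) = 25,  a(3) = 15,  a(4) = 9,  a(5) = 11,  a(6) = 1.
Since a(6) = a(0) = 1, the sequence is periodic with period 6.
(430 - 0) mod 6 = 4, so a(430) = a(4) = 9.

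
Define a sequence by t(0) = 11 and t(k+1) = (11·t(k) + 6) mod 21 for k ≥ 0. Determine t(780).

t(0) = 11; t(1) = 1; t(2) = 17; t(3) = 4; t(4) = 8; t(5) = 10; t(6) = 11.
The sequence repeats with period 6.
So t(780) = t(0 + ((780-0) mod 6)) = t(0) = 11.

11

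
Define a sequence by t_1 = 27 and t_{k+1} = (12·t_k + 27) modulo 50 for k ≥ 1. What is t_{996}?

5

Computing terms: t_1 = 27,  t_2 = 1,  t_3 = 39,  t_4 = 45,  t_5 = 17,  t_6 = 31,  t_7 = 49,  t_8 = 15,  t_9 = 7,  t_{10} = 11,  t_{11} = 9,  t_{12} = 35,  t_{13} = 47,  t_{14} = 41,  t_{15} = 19,  t_{16} = 5,  t_{17} = 37,  t_{18} = 21,  t_{19} = 29,  t_{20} = 25,  t_{21} = 27.
Since t_{21} = t_1 = 27, the sequence is periodic with period 20.
So t_{996} = t_{1 + ((996-1) mod 20)} = t_{16} = 5.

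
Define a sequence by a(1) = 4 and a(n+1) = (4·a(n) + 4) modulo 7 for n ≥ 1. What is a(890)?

6

We have a(1) = 4, a(2) = 6, a(3) = 0, a(4) = 4.
Since a(4) = a(1) = 4, the sequence is periodic with period 3.
So a(890) = a(1 + ((890-1) mod 3)) = a(2) = 6.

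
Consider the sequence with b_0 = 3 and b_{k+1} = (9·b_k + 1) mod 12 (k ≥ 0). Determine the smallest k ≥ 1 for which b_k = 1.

2

We have b_0 = 3; b_1 = 4; b_2 = 1; b_3 = 10; b_4 = 7; b_5 = 4.
Since b_5 = b_1 = 4, the sequence is eventually periodic: after a pre-period of length 1 it cycles with period 4.
The value 1 first appears (with k ≥ 1) at b_2.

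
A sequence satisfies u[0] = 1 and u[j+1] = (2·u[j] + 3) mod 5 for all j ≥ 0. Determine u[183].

Listing terms: u[0] = 1,  u[1] = 0,  u[2] = 3,  u[3] = 4,  u[4] = 1.
The sequence repeats with period 4.
So u[183] = u[0 + ((183-0) mod 4)] = u[3] = 4.

4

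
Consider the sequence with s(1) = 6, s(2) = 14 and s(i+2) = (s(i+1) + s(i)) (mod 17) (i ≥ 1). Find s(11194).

We have s(1) = 6,  s(2) = 14,  s(3) = 3,  s(4) = 0,  s(5) = 3,  s(6) = 3,  s(7) = 6,  s(8) = 9,  s(9) = 15,  s(10) = 7,  s(11) = 5,  s(12) = 12,  s(13) = 0,  s(14) = 12,  s(15) = 12,  s(16) = 7,  s(17) = 2,  s(18) = 9,  s(19) = 11,  s(20) = 3,  s(21) = 14,  s(22) = 0,  s(23) = 14,  s(24) = 14,  s(25) = 11,  s(26) = 8,  s(27) = 2,  s(28) = 10,  s(29) = 12,  s(30) = 5,  s(31) = 0,  s(32) = 5,  s(33) = 5,  s(34) = 10,  s(35) = 15,  s(36) = 8,  s(37) = 6,  s(38) = 14.
Since (s(37), s(38)) = (s(1), s(2)) = (6, 14) (two consecutive terms determine the rest), the sequence is periodic with period 36.
So s(11194) = s(1 + ((11194-1) mod 36)) = s(34) = 10.

10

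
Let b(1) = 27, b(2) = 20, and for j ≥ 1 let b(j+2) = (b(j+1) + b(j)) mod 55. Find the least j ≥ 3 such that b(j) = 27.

b(1) = 27; b(2) = 20; b(3) = 47; b(4) = 12; b(5) = 4; b(6) = 16; b(7) = 20; b(8) = 36; b(9) = 1; b(10) = 37; b(11) = 38; b(12) = 20; b(13) = 3; b(14) = 23; b(15) = 26; b(16) = 49; b(17) = 20; b(18) = 14; b(19) = 34; b(20) = 48; b(21) = 27; b(22) = 20.
The sequence repeats with period 20.
The value 27 next appears (with j ≥ 3) at b(21).

21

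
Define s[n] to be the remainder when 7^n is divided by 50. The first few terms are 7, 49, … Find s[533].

7

Computing terms: s[1] = 7, s[2] = 49, s[3] = 43, s[4] = 1, s[5] = 7.
Since s[5] = s[1] = 7, the sequence is periodic with period 4.
(533 - 1) mod 4 = 0, so s[533] = s[1] = 7.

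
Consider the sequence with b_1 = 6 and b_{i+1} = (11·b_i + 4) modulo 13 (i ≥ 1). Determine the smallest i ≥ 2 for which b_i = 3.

Listing terms: b_1 = 6,  b_2 = 5,  b_3 = 7,  b_4 = 3,  b_5 = 11,  b_6 = 8,  b_7 = 1,  b_8 = 2,  b_9 = 0,  b_{10} = 4,  b_{11} = 9,  b_{12} = 12,  b_{13} = 6.
The sequence repeats with period 12.
The value 3 first appears (with i ≥ 2) at b_4.

4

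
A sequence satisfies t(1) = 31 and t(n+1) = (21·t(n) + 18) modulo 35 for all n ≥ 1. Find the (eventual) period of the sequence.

5

t(1) = 31; t(2) = 4; t(3) = 32; t(4) = 25; t(5) = 18; t(6) = 11; t(7) = 4.
Since t(7) = t(2) = 4, the sequence is eventually periodic: after a pre-period of length 1 it cycles with period 5.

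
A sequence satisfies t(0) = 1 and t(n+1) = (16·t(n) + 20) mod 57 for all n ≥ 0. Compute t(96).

We have t(0) = 1; t(1) = 36; t(2) = 26; t(3) = 37; t(4) = 42; t(5) = 8; t(6) = 34; t(7) = 51; t(8) = 38; t(9) = 1.
The sequence repeats with period 9.
So t(96) = t(0 + ((96-0) mod 9)) = t(6) = 34.

34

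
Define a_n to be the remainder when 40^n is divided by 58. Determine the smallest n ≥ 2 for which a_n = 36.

Listing terms: a_1 = 40; a_2 = 34; a_3 = 26; a_4 = 54; a_5 = 14; a_6 = 38; a_7 = 12; a_8 = 16; a_9 = 2; a_{10} = 22; a_{11} = 10; a_{12} = 52; a_{13} = 50; a_{14} = 28; a_{15} = 18; a_{16} = 24; a_{17} = 32; a_{18} = 4; a_{19} = 44; a_{20} = 20; a_{21} = 46; a_{22} = 42; a_{23} = 56; a_{24} = 36; a_{25} = 48; a_{26} = 6; a_{27} = 8; a_{28} = 30; a_{29} = 40.
Since a_{29} = a_1 = 40, the sequence is periodic with period 28.
The value 36 first appears (with n ≥ 2) at a_{24}.

24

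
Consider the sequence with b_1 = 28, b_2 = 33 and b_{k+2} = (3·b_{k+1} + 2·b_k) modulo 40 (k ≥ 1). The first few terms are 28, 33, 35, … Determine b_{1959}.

Listing terms: b_1 = 28,  b_2 = 33,  b_3 = 35,  b_4 = 11,  b_5 = 23,  b_6 = 11,  b_7 = 39,  b_8 = 19,  b_9 = 15,  b_{10} = 3,  b_{11} = 39,  b_{12} = 3,  b_{13} = 7,  b_{14} = 27,  b_{15} = 15,  b_{16} = 19,  b_{17} = 7,  b_{18} = 19,  b_{19} = 31,  b_{20} = 11,  b_{21} = 15,  b_{22} = 27,  b_{23} = 31,  b_{24} = 27,  b_{25} = 23,  b_{26} = 3,  b_{27} = 15,  b_{28} = 11,  b_{29} = 23.
Since (b_{28}, b_{29}) = (b_4, b_5) = (11, 23) (two consecutive terms determine the rest), the sequence is eventually periodic: after a pre-period of length 3 it cycles with period 24.
For k ≥ 4, b_k depends only on (k - 4) mod 24. (1959 - 4) mod 24 = 11, so b_{1959} = b_{15} = 15.

15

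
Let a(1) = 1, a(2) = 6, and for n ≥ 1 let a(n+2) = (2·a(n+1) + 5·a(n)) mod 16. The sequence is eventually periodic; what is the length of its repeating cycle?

16

a(1) = 1, a(2) = 6, a(3) = 1, a(4) = 0, a(5) = 5, a(6) = 10, a(7) = 13, a(8) = 12, a(9) = 9, a(10) = 14, a(11) = 9, a(12) = 8, a(13) = 13, a(14) = 2, a(15) = 5, a(16) = 4, a(17) = 1, a(18) = 6.
Since (a(17), a(18)) = (a(1), a(2)) = (1, 6) (two consecutive terms determine the rest), the sequence is periodic with period 16.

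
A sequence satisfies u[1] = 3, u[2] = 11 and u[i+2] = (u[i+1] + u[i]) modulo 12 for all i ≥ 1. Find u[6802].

5

u[1] = 3,  u[2] = 11,  u[3] = 2,  u[4] = 1,  u[5] = 3,  u[6] = 4,  u[7] = 7,  u[8] = 11,  u[9] = 6,  u[10] = 5,  u[11] = 11,  u[12] = 4,  u[13] = 3,  u[14] = 7,  u[15] = 10,  u[16] = 5,  u[17] = 3,  u[18] = 8,  u[19] = 11,  u[20] = 7,  u[21] = 6,  u[22] = 1,  u[23] = 7,  u[24] = 8,  u[25] = 3,  u[26] = 11.
Since (u[25], u[26]) = (u[1], u[2]) = (3, 11) (two consecutive terms determine the rest), the sequence is periodic with period 24.
So u[6802] = u[1 + ((6802-1) mod 24)] = u[10] = 5.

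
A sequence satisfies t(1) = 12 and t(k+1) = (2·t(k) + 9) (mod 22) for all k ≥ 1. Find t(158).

Computing terms: t(1) = 12; t(2) = 11; t(3) = 9; t(4) = 5; t(5) = 19; t(6) = 3; t(7) = 15; t(8) = 17; t(9) = 21; t(10) = 7; t(11) = 1; t(12) = 11.
Since t(12) = t(2) = 11, the sequence is eventually periodic: after a pre-period of length 1 it cycles with period 10.
For k ≥ 2, t(k) depends only on (k - 2) mod 10. (158 - 2) mod 10 = 6, so t(158) = t(8) = 17.

17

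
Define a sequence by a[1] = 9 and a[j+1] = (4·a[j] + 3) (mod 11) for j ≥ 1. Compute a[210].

We have a[1] = 9; a[2] = 6; a[3] = 5; a[4] = 1; a[5] = 7; a[6] = 9.
Since a[6] = a[1] = 9, the sequence is periodic with period 5.
So a[210] = a[1 + ((210-1) mod 5)] = a[5] = 7.

7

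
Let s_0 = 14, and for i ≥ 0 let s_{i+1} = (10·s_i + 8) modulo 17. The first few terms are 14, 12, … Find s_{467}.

13

Listing terms: s_0 = 14; s_1 = 12; s_2 = 9; s_3 = 13; s_4 = 2; s_5 = 11; s_6 = 16; s_7 = 15; s_8 = 5; s_9 = 7; s_{10} = 10; s_{11} = 6; s_{12} = 0; s_{13} = 8; s_{14} = 3; s_{15} = 4; s_{16} = 14.
Since s_{16} = s_0 = 14, the sequence is periodic with period 16.
(467 - 0) mod 16 = 3, so s_{467} = s_3 = 13.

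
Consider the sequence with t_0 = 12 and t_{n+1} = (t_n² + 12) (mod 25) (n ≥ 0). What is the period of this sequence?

8

We have t_0 = 12, t_1 = 6, t_2 = 23, t_3 = 16, t_4 = 18, t_5 = 11, t_6 = 8, t_7 = 1, t_8 = 13, t_9 = 6.
Since t_9 = t_1 = 6, the sequence is eventually periodic: after a pre-period of length 1 it cycles with period 8.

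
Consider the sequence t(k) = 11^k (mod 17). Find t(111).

14

We have t(0) = 1; t(1) = 11; t(2) = 2; t(3) = 5; t(4) = 4; t(5) = 10; t(6) = 8; t(7) = 3; t(8) = 16; t(9) = 6; t(10) = 15; t(11) = 12; t(12) = 13; t(13) = 7; t(14) = 9; t(15) = 14; t(16) = 1.
Since t(16) = t(0) = 1, the sequence is periodic with period 16.
So t(111) = t(0 + ((111-0) mod 16)) = t(15) = 14.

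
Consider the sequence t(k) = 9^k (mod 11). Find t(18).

Computing terms: t(1) = 9; t(2) = 4; t(3) = 3; t(4) = 5; t(5) = 1; t(6) = 9.
The sequence repeats with period 5.
(18 - 1) mod 5 = 2, so t(18) = t(3) = 3.

3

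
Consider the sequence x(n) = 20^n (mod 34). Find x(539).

24

Computing terms: x(0) = 1; x(1) = 20; x(2) = 26; x(3) = 10; x(4) = 30; x(5) = 22; x(6) = 32; x(7) = 28; x(8) = 16; x(9) = 14; x(10) = 8; x(11) = 24; x(12) = 4; x(13) = 12; x(14) = 2; x(15) = 6; x(16) = 18; x(17) = 20.
Since x(17) = x(1) = 20, the sequence is eventually periodic: after a pre-period of length 1 it cycles with period 16.
For n ≥ 1, x(n) depends only on (n - 1) mod 16. (539 - 1) mod 16 = 10, so x(539) = x(11) = 24.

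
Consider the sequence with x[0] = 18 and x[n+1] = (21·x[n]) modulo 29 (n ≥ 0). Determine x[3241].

Listing terms: x[0] = 18,  x[1] = 1,  x[2] = 21,  x[3] = 6,  x[4] = 10,  x[5] = 7,  x[6] = 2,  x[7] = 13,  x[8] = 12,  x[9] = 20,  x[10] = 14,  x[11] = 4,  x[12] = 26,  x[13] = 24,  x[14] = 11,  x[15] = 28,  x[16] = 8,  x[17] = 23,  x[18] = 19,  x[19] = 22,  x[20] = 27,  x[21] = 16,  x[22] = 17,  x[23] = 9,  x[24] = 15,  x[25] = 25,  x[26] = 3,  x[27] = 5,  x[28] = 18.
The sequence repeats with period 28.
So x[3241] = x[0 + ((3241-0) mod 28)] = x[21] = 16.

16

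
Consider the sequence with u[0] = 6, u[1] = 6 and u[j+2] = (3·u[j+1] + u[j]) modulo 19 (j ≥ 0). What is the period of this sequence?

u[0] = 6, u[1] = 6, u[2] = 5, u[3] = 2, u[4] = 11, u[5] = 16, u[6] = 2, u[7] = 3, u[8] = 11, u[9] = 17, u[10] = 5, u[11] = 13, u[12] = 6, u[13] = 12, u[14] = 4, u[15] = 5, u[16] = 0, u[17] = 5, u[18] = 15, u[19] = 12, u[20] = 13, u[21] = 13, u[22] = 14, u[23] = 17, u[24] = 8, u[25] = 3, u[26] = 17, u[27] = 16, u[28] = 8, u[29] = 2, u[30] = 14, u[31] = 6, u[32] = 13, u[33] = 7, u[34] = 15, u[35] = 14, u[36] = 0, u[37] = 14, u[38] = 4, u[39] = 7, u[40] = 6, u[41] = 6.
Since (u[40], u[41]) = (u[0], u[1]) = (6, 6) (two consecutive terms determine the rest), the sequence is periodic with period 40.

40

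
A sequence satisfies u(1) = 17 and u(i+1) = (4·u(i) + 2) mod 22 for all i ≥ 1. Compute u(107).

4

Listing terms: u(1) = 17,  u(2) = 4,  u(3) = 18,  u(4) = 8,  u(5) = 12,  u(6) = 6,  u(7) = 4.
Since u(7) = u(2) = 4, the sequence is eventually periodic: after a pre-period of length 1 it cycles with period 5.
For i ≥ 2, u(i) depends only on (i - 2) mod 5. (107 - 2) mod 5 = 0, so u(107) = u(2) = 4.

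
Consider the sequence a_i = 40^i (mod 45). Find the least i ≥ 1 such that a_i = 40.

We have a_0 = 1, a_1 = 40, a_2 = 25, a_3 = 10, a_4 = 40.
Since a_4 = a_1 = 40, the sequence is eventually periodic: after a pre-period of length 1 it cycles with period 3.
The value 40 first appears (with i ≥ 1) at a_1.

1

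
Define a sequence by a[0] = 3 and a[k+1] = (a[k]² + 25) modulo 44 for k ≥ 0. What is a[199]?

We have a[0] = 3; a[1] = 34; a[2] = 37; a[3] = 30; a[4] = 1; a[5] = 26; a[6] = 41; a[7] = 34.
Since a[7] = a[1] = 34, the sequence is eventually periodic: after a pre-period of length 1 it cycles with period 6.
For k ≥ 1, a[k] depends only on (k - 1) mod 6. (199 - 1) mod 6 = 0, so a[199] = a[1] = 34.

34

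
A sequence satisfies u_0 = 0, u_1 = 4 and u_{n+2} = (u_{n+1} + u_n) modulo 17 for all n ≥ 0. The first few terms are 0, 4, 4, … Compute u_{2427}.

9

We have u_0 = 0,  u_1 = 4,  u_2 = 4,  u_3 = 8,  u_4 = 12,  u_5 = 3,  u_6 = 15,  u_7 = 1,  u_8 = 16,  u_9 = 0,  u_{10} = 16,  u_{11} = 16,  u_{12} = 15,  u_{13} = 14,  u_{14} = 12,  u_{15} = 9,  u_{16} = 4,  u_{17} = 13,  u_{18} = 0,  u_{19} = 13,  u_{20} = 13,  u_{21} = 9,  u_{22} = 5,  u_{23} = 14,  u_{24} = 2,  u_{25} = 16,  u_{26} = 1,  u_{27} = 0,  u_{28} = 1,  u_{29} = 1,  u_{30} = 2,  u_{31} = 3,  u_{32} = 5,  u_{33} = 8,  u_{34} = 13,  u_{35} = 4,  u_{36} = 0,  u_{37} = 4.
The sequence repeats with period 36.
(2427 - 0) mod 36 = 15, so u_{2427} = u_{15} = 9.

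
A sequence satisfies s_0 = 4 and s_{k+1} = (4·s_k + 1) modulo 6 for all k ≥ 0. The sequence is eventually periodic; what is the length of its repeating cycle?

3

Computing terms: s_0 = 4,  s_1 = 5,  s_2 = 3,  s_3 = 1,  s_4 = 5.
Since s_4 = s_1 = 5, the sequence is eventually periodic: after a pre-period of length 1 it cycles with period 3.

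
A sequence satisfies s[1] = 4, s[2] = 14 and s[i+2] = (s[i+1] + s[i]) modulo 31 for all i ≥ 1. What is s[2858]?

28

Computing terms: s[1] = 4, s[2] = 14, s[3] = 18, s[4] = 1, s[5] = 19, s[6] = 20, s[7] = 8, s[8] = 28, s[9] = 5, s[10] = 2, s[11] = 7, s[12] = 9, s[13] = 16, s[14] = 25, s[15] = 10, s[16] = 4, s[17] = 14.
Since (s[16], s[17]) = (s[1], s[2]) = (4, 14) (two consecutive terms determine the rest), the sequence is periodic with period 15.
So s[2858] = s[1 + ((2858-1) mod 15)] = s[8] = 28.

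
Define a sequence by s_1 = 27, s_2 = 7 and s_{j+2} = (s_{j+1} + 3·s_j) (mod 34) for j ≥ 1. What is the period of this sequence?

48

Computing terms: s_1 = 27, s_2 = 7, s_3 = 20, s_4 = 7, s_5 = 33, s_6 = 20, s_7 = 17, s_8 = 9, s_9 = 26, s_{10} = 19, s_{11} = 29, s_{12} = 18, s_{13} = 3, s_{14} = 23, s_{15} = 32, s_{16} = 33, s_{17} = 27, s_{18} = 24, s_{19} = 3, s_{20} = 7, s_{21} = 16, s_{22} = 3, s_{23} = 17, s_{24} = 26, s_{25} = 9, s_{26} = 19, s_{27} = 12, s_{28} = 1, s_{29} = 3, s_{30} = 6, s_{31} = 15, s_{32} = 33, s_{33} = 10, s_{34} = 7, s_{35} = 3, s_{36} = 24, s_{37} = 33, s_{38} = 3, s_{39} = 0, s_{40} = 9, s_{41} = 9, s_{42} = 2, s_{43} = 29, s_{44} = 1, s_{45} = 20, s_{46} = 23, s_{47} = 15, s_{48} = 16, s_{49} = 27, s_{50} = 7.
The sequence repeats with period 48.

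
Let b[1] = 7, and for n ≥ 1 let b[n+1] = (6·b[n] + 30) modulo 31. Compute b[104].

10

Listing terms: b[1] = 7, b[2] = 10, b[3] = 28, b[4] = 12, b[5] = 9, b[6] = 22, b[7] = 7.
The sequence repeats with period 6.
So b[104] = b[1 + ((104-1) mod 6)] = b[2] = 10.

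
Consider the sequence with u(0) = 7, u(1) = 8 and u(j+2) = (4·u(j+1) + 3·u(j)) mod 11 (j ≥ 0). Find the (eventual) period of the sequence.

Listing terms: u(0) = 7; u(1) = 8; u(2) = 9; u(3) = 5; u(4) = 3; u(5) = 5; u(6) = 7; u(7) = 10; u(8) = 6; u(9) = 10; u(10) = 3; u(11) = 9; u(12) = 1; u(13) = 9; u(14) = 6; u(15) = 7; u(16) = 2; u(17) = 7; u(18) = 1; u(19) = 3; u(20) = 4; u(21) = 3; u(22) = 2; u(23) = 6; u(24) = 8; u(25) = 6; u(26) = 4; u(27) = 1; u(28) = 5; u(29) = 1; u(30) = 8; u(31) = 2; u(32) = 10; u(33) = 2; u(34) = 5; u(35) = 4; u(36) = 9; u(37) = 4; u(38) = 10; u(39) = 8; u(40) = 7; u(41) = 8.
The sequence repeats with period 40.

40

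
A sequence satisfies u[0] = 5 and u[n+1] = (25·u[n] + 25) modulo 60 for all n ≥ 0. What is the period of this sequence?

12

We have u[0] = 5,  u[1] = 30,  u[2] = 55,  u[3] = 20,  u[4] = 45,  u[5] = 10,  u[6] = 35,  u[7] = 0,  u[8] = 25,  u[9] = 50,  u[10] = 15,  u[11] = 40,  u[12] = 5.
The sequence repeats with period 12.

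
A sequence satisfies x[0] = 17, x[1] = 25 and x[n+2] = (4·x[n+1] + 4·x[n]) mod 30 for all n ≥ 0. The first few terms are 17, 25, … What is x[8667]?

We have x[0] = 17, x[1] = 25, x[2] = 18, x[3] = 22, x[4] = 10, x[5] = 8, x[6] = 12, x[7] = 20, x[8] = 8, x[9] = 22, x[10] = 0, x[11] = 28, x[12] = 22, x[13] = 20, x[14] = 18, x[15] = 2, x[16] = 20, x[17] = 28, x[18] = 12, x[19] = 10, x[20] = 28, x[21] = 2, x[22] = 0, x[23] = 8, x[24] = 2, x[25] = 10, x[26] = 18, x[27] = 22.
Since (x[26], x[27]) = (x[2], x[3]) = (18, 22) (two consecutive terms determine the rest), the sequence is eventually periodic: after a pre-period of length 2 it cycles with period 24.
For n ≥ 2, x[n] depends only on (n - 2) mod 24. (8667 - 2) mod 24 = 1, so x[8667] = x[3] = 22.

22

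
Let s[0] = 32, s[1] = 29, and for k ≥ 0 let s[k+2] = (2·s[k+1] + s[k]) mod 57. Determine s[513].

53

Listing terms: s[0] = 32,  s[1] = 29,  s[2] = 33,  s[3] = 38,  s[4] = 52,  s[5] = 28,  s[6] = 51,  s[7] = 16,  s[8] = 26,  s[9] = 11,  s[10] = 48,  s[11] = 50,  s[12] = 34,  s[13] = 4,  s[14] = 42,  s[15] = 31,  s[16] = 47,  s[17] = 11,  s[18] = 12,  s[19] = 35,  s[20] = 25,  s[21] = 28,  s[22] = 24,  s[23] = 19,  s[24] = 5,  s[25] = 29,  s[26] = 6,  s[27] = 41,  s[28] = 31,  s[29] = 46,  s[30] = 9,  s[31] = 7,  s[32] = 23,  s[33] = 53,  s[34] = 15,  s[35] = 26,  s[36] = 10,  s[37] = 46,  s[38] = 45,  s[39] = 22,  s[40] = 32,  s[41] = 29.
The sequence repeats with period 40.
(513 - 0) mod 40 = 33, so s[513] = s[33] = 53.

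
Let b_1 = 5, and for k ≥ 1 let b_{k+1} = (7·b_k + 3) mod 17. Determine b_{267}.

Listing terms: b_1 = 5; b_2 = 4; b_3 = 14; b_4 = 16; b_5 = 13; b_6 = 9; b_7 = 15; b_8 = 6; b_9 = 11; b_{10} = 12; b_{11} = 2; b_{12} = 0; b_{13} = 3; b_{14} = 7; b_{15} = 1; b_{16} = 10; b_{17} = 5.
Since b_{17} = b_1 = 5, the sequence is periodic with period 16.
(267 - 1) mod 16 = 10, so b_{267} = b_{11} = 2.

2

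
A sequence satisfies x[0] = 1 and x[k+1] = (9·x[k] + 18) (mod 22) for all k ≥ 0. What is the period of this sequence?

Listing terms: x[0] = 1, x[1] = 5, x[2] = 19, x[3] = 13, x[4] = 3, x[5] = 1.
The sequence repeats with period 5.

5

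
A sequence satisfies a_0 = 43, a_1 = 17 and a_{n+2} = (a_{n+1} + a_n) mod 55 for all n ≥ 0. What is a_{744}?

a_0 = 43,  a_1 = 17,  a_2 = 5,  a_3 = 22,  a_4 = 27,  a_5 = 49,  a_6 = 21,  a_7 = 15,  a_8 = 36,  a_9 = 51,  a_{10} = 32,  a_{11} = 28,  a_{12} = 5,  a_{13} = 33,  a_{14} = 38,  a_{15} = 16,  a_{16} = 54,  a_{17} = 15,  a_{18} = 14,  a_{19} = 29,  a_{20} = 43,  a_{21} = 17.
The sequence repeats with period 20.
So a_{744} = a_{0 + ((744-0) mod 20)} = a_4 = 27.

27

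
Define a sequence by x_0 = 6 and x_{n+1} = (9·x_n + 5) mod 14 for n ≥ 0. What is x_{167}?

11

x_0 = 6; x_1 = 3; x_2 = 4; x_3 = 13; x_4 = 10; x_5 = 11; x_6 = 6.
Since x_6 = x_0 = 6, the sequence is periodic with period 6.
(167 - 0) mod 6 = 5, so x_{167} = x_5 = 11.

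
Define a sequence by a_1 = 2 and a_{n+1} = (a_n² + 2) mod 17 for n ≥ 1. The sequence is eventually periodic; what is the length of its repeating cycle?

Computing terms: a_1 = 2; a_2 = 6; a_3 = 4; a_4 = 1; a_5 = 3; a_6 = 11; a_7 = 4.
Since a_7 = a_3 = 4, the sequence is eventually periodic: after a pre-period of length 2 it cycles with period 4.

4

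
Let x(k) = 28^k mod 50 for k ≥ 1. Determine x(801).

28

x(1) = 28,  x(2) = 34,  x(3) = 2,  x(4) = 6,  x(5) = 18,  x(6) = 4,  x(7) = 12,  x(8) = 36,  x(9) = 8,  x(10) = 24,  x(11) = 22,  x(12) = 16,  x(13) = 48,  x(14) = 44,  x(15) = 32,  x(16) = 46,  x(17) = 38,  x(18) = 14,  x(19) = 42,  x(20) = 26,  x(21) = 28.
The sequence repeats with period 20.
So x(801) = x(1 + ((801-1) mod 20)) = x(1) = 28.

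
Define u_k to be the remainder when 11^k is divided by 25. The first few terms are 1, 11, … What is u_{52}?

Listing terms: u_0 = 1, u_1 = 11, u_2 = 21, u_3 = 6, u_4 = 16, u_5 = 1.
Since u_5 = u_0 = 1, the sequence is periodic with period 5.
So u_{52} = u_{0 + ((52-0) mod 5)} = u_2 = 21.

21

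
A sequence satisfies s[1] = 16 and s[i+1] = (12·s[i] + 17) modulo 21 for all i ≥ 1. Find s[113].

17

s[1] = 16; s[2] = 20; s[3] = 5; s[4] = 14; s[5] = 17; s[6] = 11; s[7] = 2; s[8] = 20.
Since s[8] = s[2] = 20, the sequence is eventually periodic: after a pre-period of length 1 it cycles with period 6.
For i ≥ 2, s[i] depends only on (i - 2) mod 6. (113 - 2) mod 6 = 3, so s[113] = s[5] = 17.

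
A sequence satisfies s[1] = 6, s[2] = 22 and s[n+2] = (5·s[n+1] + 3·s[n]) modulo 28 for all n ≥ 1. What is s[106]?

6

We have s[1] = 6; s[2] = 22; s[3] = 16; s[4] = 6; s[5] = 22.
Since (s[4], s[5]) = (s[1], s[2]) = (6, 22) (two consecutive terms determine the rest), the sequence is periodic with period 3.
(106 - 1) mod 3 = 0, so s[106] = s[1] = 6.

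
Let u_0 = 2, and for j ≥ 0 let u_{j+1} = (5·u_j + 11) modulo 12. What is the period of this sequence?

u_0 = 2, u_1 = 9, u_2 = 8, u_3 = 3, u_4 = 2.
Since u_4 = u_0 = 2, the sequence is periodic with period 4.

4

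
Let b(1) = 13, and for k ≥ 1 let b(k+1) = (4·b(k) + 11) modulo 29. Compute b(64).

28

Listing terms: b(1) = 13,  b(2) = 5,  b(3) = 2,  b(4) = 19,  b(5) = 0,  b(6) = 11,  b(7) = 26,  b(8) = 28,  b(9) = 7,  b(10) = 10,  b(11) = 22,  b(12) = 12,  b(13) = 1,  b(14) = 15,  b(15) = 13.
The sequence repeats with period 14.
(64 - 1) mod 14 = 7, so b(64) = b(8) = 28.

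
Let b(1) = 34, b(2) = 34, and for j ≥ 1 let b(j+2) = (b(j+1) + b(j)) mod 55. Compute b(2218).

21

b(1) = 34; b(2) = 34; b(3) = 13; b(4) = 47; b(5) = 5; b(6) = 52; b(7) = 2; b(8) = 54; b(9) = 1; b(10) = 0; b(11) = 1; b(12) = 1; b(13) = 2; b(14) = 3; b(15) = 5; b(16) = 8; b(17) = 13; b(18) = 21; b(19) = 34; b(20) = 0; b(21) = 34; b(22) = 34.
The sequence repeats with period 20.
So b(2218) = b(1 + ((2218-1) mod 20)) = b(18) = 21.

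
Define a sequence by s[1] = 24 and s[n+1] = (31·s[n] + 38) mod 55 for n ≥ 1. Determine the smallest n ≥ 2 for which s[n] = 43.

4

We have s[1] = 24, s[2] = 12, s[3] = 25, s[4] = 43, s[5] = 51, s[6] = 24.
Since s[6] = s[1] = 24, the sequence is periodic with period 5.
The value 43 first appears (with n ≥ 2) at s[4].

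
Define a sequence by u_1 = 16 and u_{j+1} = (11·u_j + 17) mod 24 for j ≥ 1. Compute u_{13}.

16

Listing terms: u_1 = 16,  u_2 = 1,  u_3 = 4,  u_4 = 13,  u_5 = 16.
Since u_5 = u_1 = 16, the sequence is periodic with period 4.
So u_{13} = u_{1 + ((13-1) mod 4)} = u_1 = 16.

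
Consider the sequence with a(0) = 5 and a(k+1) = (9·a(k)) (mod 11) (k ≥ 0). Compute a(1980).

We have a(0) = 5; a(1) = 1; a(2) = 9; a(3) = 4; a(4) = 3; a(5) = 5.
Since a(5) = a(0) = 5, the sequence is periodic with period 5.
So a(1980) = a(0 + ((1980-0) mod 5)) = a(0) = 5.

5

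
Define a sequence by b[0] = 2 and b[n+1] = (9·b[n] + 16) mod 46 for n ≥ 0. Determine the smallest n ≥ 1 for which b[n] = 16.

3

We have b[0] = 2, b[1] = 34, b[2] = 0, b[3] = 16, b[4] = 22, b[5] = 30, b[6] = 10, b[7] = 14, b[8] = 4, b[9] = 6, b[10] = 24, b[11] = 2.
Since b[11] = b[0] = 2, the sequence is periodic with period 11.
The value 16 first appears (with n ≥ 1) at b[3].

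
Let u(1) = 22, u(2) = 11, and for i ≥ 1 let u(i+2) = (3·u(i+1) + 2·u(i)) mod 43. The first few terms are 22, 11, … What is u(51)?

Listing terms: u(1) = 22; u(2) = 11; u(3) = 34; u(4) = 38; u(5) = 10; u(6) = 20; u(7) = 37; u(8) = 22; u(9) = 11.
Since (u(8), u(9)) = (u(1), u(2)) = (22, 11) (two consecutive terms determine the rest), the sequence is periodic with period 7.
So u(51) = u(1 + ((51-1) mod 7)) = u(2) = 11.

11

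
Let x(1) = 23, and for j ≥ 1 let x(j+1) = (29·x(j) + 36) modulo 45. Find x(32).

Computing terms: x(1) = 23,  x(2) = 28,  x(3) = 38,  x(4) = 13,  x(5) = 8,  x(6) = 43,  x(7) = 23.
The sequence repeats with period 6.
(32 - 1) mod 6 = 1, so x(32) = x(2) = 28.

28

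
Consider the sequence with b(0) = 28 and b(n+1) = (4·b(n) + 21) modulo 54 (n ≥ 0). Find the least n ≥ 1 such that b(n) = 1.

Computing terms: b(0) = 28,  b(1) = 25,  b(2) = 13,  b(3) = 19,  b(4) = 43,  b(5) = 31,  b(6) = 37,  b(7) = 7,  b(8) = 49,  b(9) = 1,  b(10) = 25.
Since b(10) = b(1) = 25, the sequence is eventually periodic: after a pre-period of length 1 it cycles with period 9.
The value 1 first appears (with n ≥ 1) at b(9).

9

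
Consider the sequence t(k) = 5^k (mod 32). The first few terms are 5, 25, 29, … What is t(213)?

21

We have t(1) = 5; t(2) = 25; t(3) = 29; t(4) = 17; t(5) = 21; t(6) = 9; t(7) = 13; t(8) = 1; t(9) = 5.
The sequence repeats with period 8.
So t(213) = t(1 + ((213-1) mod 8)) = t(5) = 21.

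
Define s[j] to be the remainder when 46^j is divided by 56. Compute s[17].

16

Computing terms: s[1] = 46; s[2] = 44; s[3] = 8; s[4] = 32; s[5] = 16; s[6] = 8.
Since s[6] = s[3] = 8, the sequence is eventually periodic: after a pre-period of length 2 it cycles with period 3.
For j ≥ 3, s[j] depends only on (j - 3) mod 3. (17 - 3) mod 3 = 2, so s[17] = s[5] = 16.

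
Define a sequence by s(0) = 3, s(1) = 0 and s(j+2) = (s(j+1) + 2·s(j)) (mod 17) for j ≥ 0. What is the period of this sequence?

8

s(0) = 3, s(1) = 0, s(2) = 6, s(3) = 6, s(4) = 1, s(5) = 13, s(6) = 15, s(7) = 7, s(8) = 3, s(9) = 0.
The sequence repeats with period 8.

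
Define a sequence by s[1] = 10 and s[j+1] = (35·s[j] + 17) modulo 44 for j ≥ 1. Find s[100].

Computing terms: s[1] = 10; s[2] = 15; s[3] = 14; s[4] = 23; s[5] = 30; s[6] = 11; s[7] = 6; s[8] = 7; s[9] = 42; s[10] = 35; s[11] = 10.
The sequence repeats with period 10.
(100 - 1) mod 10 = 9, so s[100] = s[10] = 35.

35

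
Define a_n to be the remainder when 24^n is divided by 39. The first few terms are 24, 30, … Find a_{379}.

Computing terms: a_1 = 24; a_2 = 30; a_3 = 18; a_4 = 3; a_5 = 33; a_6 = 12; a_7 = 15; a_8 = 9; a_9 = 21; a_{10} = 36; a_{11} = 6; a_{12} = 27; a_{13} = 24.
Since a_{13} = a_1 = 24, the sequence is periodic with period 12.
(379 - 1) mod 12 = 6, so a_{379} = a_7 = 15.

15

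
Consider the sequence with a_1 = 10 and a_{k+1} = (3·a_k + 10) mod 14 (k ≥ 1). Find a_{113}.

a_1 = 10; a_2 = 12; a_3 = 4; a_4 = 8; a_5 = 6; a_6 = 0; a_7 = 10.
The sequence repeats with period 6.
(113 - 1) mod 6 = 4, so a_{113} = a_5 = 6.

6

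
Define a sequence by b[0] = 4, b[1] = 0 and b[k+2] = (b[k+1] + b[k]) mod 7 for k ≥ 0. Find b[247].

4

We have b[0] = 4, b[1] = 0, b[2] = 4, b[3] = 4, b[4] = 1, b[5] = 5, b[6] = 6, b[7] = 4, b[8] = 3, b[9] = 0, b[10] = 3, b[11] = 3, b[12] = 6, b[13] = 2, b[14] = 1, b[15] = 3, b[16] = 4, b[17] = 0.
Since (b[16], b[17]) = (b[0], b[1]) = (4, 0) (two consecutive terms determine the rest), the sequence is periodic with period 16.
So b[247] = b[0 + ((247-0) mod 16)] = b[7] = 4.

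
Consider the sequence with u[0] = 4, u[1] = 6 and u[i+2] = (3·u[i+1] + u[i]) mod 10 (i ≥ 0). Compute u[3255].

2

We have u[0] = 4; u[1] = 6; u[2] = 2; u[3] = 2; u[4] = 8; u[5] = 6; u[6] = 6; u[7] = 4; u[8] = 8; u[9] = 8; u[10] = 2; u[11] = 4; u[12] = 4; u[13] = 6.
The sequence repeats with period 12.
So u[3255] = u[0 + ((3255-0) mod 12)] = u[3] = 2.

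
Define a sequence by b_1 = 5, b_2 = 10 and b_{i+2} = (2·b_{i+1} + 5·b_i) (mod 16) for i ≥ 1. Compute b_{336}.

0

Listing terms: b_1 = 5, b_2 = 10, b_3 = 13, b_4 = 12, b_5 = 9, b_6 = 14, b_7 = 9, b_8 = 8, b_9 = 13, b_{10} = 2, b_{11} = 5, b_{12} = 4, b_{13} = 1, b_{14} = 6, b_{15} = 1, b_{16} = 0, b_{17} = 5, b_{18} = 10.
The sequence repeats with period 16.
(336 - 1) mod 16 = 15, so b_{336} = b_{16} = 0.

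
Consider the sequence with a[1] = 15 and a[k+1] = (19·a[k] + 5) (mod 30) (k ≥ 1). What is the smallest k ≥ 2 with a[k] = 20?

Computing terms: a[1] = 15, a[2] = 20, a[3] = 25, a[4] = 0, a[5] = 5, a[6] = 10, a[7] = 15.
The sequence repeats with period 6.
The value 20 first appears (with k ≥ 2) at a[2].

2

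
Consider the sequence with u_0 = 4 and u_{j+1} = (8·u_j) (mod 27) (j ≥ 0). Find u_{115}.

5

Listing terms: u_0 = 4, u_1 = 5, u_2 = 13, u_3 = 23, u_4 = 22, u_5 = 14, u_6 = 4.
The sequence repeats with period 6.
So u_{115} = u_{0 + ((115-0) mod 6)} = u_1 = 5.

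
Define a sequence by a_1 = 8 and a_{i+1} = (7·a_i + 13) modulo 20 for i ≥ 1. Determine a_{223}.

a_1 = 8; a_2 = 9; a_3 = 16; a_4 = 5; a_5 = 8.
Since a_5 = a_1 = 8, the sequence is periodic with period 4.
So a_{223} = a_{1 + ((223-1) mod 4)} = a_3 = 16.

16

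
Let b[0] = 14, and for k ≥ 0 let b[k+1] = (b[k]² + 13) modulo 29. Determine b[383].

0

We have b[0] = 14,  b[1] = 6,  b[2] = 20,  b[3] = 7,  b[4] = 4,  b[5] = 0,  b[6] = 13,  b[7] = 8,  b[8] = 19,  b[9] = 26,  b[10] = 22,  b[11] = 4.
Since b[11] = b[4] = 4, the sequence is eventually periodic: after a pre-period of length 4 it cycles with period 7.
For k ≥ 4, b[k] depends only on (k - 4) mod 7. (383 - 4) mod 7 = 1, so b[383] = b[5] = 0.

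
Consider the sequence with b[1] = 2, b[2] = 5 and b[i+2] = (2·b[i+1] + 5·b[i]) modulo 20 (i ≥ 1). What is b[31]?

Listing terms: b[1] = 2; b[2] = 5; b[3] = 0; b[4] = 5; b[5] = 10; b[6] = 5; b[7] = 0.
Since (b[6], b[7]) = (b[2], b[3]) = (5, 0) (two consecutive terms determine the rest), the sequence is eventually periodic: after a pre-period of length 1 it cycles with period 4.
For i ≥ 2, b[i] depends only on (i - 2) mod 4. (31 - 2) mod 4 = 1, so b[31] = b[3] = 0.

0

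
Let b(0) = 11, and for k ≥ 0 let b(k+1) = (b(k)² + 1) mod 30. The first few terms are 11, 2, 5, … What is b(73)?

2

Listing terms: b(0) = 11, b(1) = 2, b(2) = 5, b(3) = 26, b(4) = 17, b(5) = 20, b(6) = 11.
The sequence repeats with period 6.
So b(73) = b(0 + ((73-0) mod 6)) = b(1) = 2.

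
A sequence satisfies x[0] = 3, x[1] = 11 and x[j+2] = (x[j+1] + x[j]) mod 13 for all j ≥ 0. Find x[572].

5

x[0] = 3,  x[1] = 11,  x[2] = 1,  x[3] = 12,  x[4] = 0,  x[5] = 12,  x[6] = 12,  x[7] = 11,  x[8] = 10,  x[9] = 8,  x[10] = 5,  x[11] = 0,  x[12] = 5,  x[13] = 5,  x[14] = 10,  x[15] = 2,  x[16] = 12,  x[17] = 1,  x[18] = 0,  x[19] = 1,  x[20] = 1,  x[21] = 2,  x[22] = 3,  x[23] = 5,  x[24] = 8,  x[25] = 0,  x[26] = 8,  x[27] = 8,  x[28] = 3,  x[29] = 11.
Since (x[28], x[29]) = (x[0], x[1]) = (3, 11) (two consecutive terms determine the rest), the sequence is periodic with period 28.
(572 - 0) mod 28 = 12, so x[572] = x[12] = 5.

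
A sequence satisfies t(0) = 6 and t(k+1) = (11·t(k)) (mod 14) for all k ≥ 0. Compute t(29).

t(0) = 6,  t(1) = 10,  t(2) = 12,  t(3) = 6.
The sequence repeats with period 3.
(29 - 0) mod 3 = 2, so t(29) = t(2) = 12.

12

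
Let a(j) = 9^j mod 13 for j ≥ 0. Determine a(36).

1

Listing terms: a(0) = 1, a(1) = 9, a(2) = 3, a(3) = 1.
Since a(3) = a(0) = 1, the sequence is periodic with period 3.
So a(36) = a(0 + ((36-0) mod 3)) = a(0) = 1.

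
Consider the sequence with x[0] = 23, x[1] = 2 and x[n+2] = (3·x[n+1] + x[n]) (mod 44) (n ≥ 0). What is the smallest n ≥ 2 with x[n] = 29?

2

Listing terms: x[0] = 23,  x[1] = 2,  x[2] = 29,  x[3] = 1,  x[4] = 32,  x[5] = 9,  x[6] = 15,  x[7] = 10,  x[8] = 1,  x[9] = 13,  x[10] = 40,  x[11] = 1,  x[12] = 43,  x[13] = 42,  x[14] = 37,  x[15] = 21,  x[16] = 12,  x[17] = 13,  x[18] = 7,  x[19] = 34,  x[20] = 21,  x[21] = 9,  x[22] = 4,  x[23] = 21,  x[24] = 23,  x[25] = 2.
Since (x[24], x[25]) = (x[0], x[1]) = (23, 2) (two consecutive terms determine the rest), the sequence is periodic with period 24.
The value 29 first appears (with n ≥ 2) at x[2].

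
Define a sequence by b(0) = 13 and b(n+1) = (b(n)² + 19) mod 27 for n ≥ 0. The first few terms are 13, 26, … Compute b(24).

b(0) = 13, b(1) = 26, b(2) = 20, b(3) = 14, b(4) = 26.
Since b(4) = b(1) = 26, the sequence is eventually periodic: after a pre-period of length 1 it cycles with period 3.
For n ≥ 1, b(n) depends only on (n - 1) mod 3. (24 - 1) mod 3 = 2, so b(24) = b(3) = 14.

14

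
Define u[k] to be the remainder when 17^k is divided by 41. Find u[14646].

We have u[0] = 1; u[1] = 17; u[2] = 2; u[3] = 34; u[4] = 4; u[5] = 27; u[6] = 8; u[7] = 13; u[8] = 16; u[9] = 26; u[10] = 32; u[11] = 11; u[12] = 23; u[13] = 22; u[14] = 5; u[15] = 3; u[16] = 10; u[17] = 6; u[18] = 20; u[19] = 12; u[20] = 40; u[21] = 24; u[22] = 39; u[23] = 7; u[24] = 37; u[25] = 14; u[26] = 33; u[27] = 28; u[28] = 25; u[29] = 15; u[30] = 9; u[31] = 30; u[32] = 18; u[33] = 19; u[34] = 36; u[35] = 38; u[36] = 31; u[37] = 35; u[38] = 21; u[39] = 29; u[40] = 1.
Since u[40] = u[0] = 1, the sequence is periodic with period 40.
So u[14646] = u[0 + ((14646-0) mod 40)] = u[6] = 8.

8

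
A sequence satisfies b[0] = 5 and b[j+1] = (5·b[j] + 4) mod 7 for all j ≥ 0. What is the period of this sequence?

Computing terms: b[0] = 5,  b[1] = 1,  b[2] = 2,  b[3] = 0,  b[4] = 4,  b[5] = 3,  b[6] = 5.
Since b[6] = b[0] = 5, the sequence is periodic with period 6.

6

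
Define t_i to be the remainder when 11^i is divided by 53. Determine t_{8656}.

t_0 = 1,  t_1 = 11,  t_2 = 15,  t_3 = 6,  t_4 = 13,  t_5 = 37,  t_6 = 36,  t_7 = 25,  t_8 = 10,  t_9 = 4,  t_{10} = 44,  t_{11} = 7,  t_{12} = 24,  t_{13} = 52,  t_{14} = 42,  t_{15} = 38,  t_{16} = 47,  t_{17} = 40,  t_{18} = 16,  t_{19} = 17,  t_{20} = 28,  t_{21} = 43,  t_{22} = 49,  t_{23} = 9,  t_{24} = 46,  t_{25} = 29,  t_{26} = 1.
Since t_{26} = t_0 = 1, the sequence is periodic with period 26.
So t_{8656} = t_{0 + ((8656-0) mod 26)} = t_{24} = 46.

46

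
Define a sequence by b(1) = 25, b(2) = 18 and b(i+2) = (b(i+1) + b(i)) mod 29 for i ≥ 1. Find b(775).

We have b(1) = 25, b(2) = 18, b(3) = 14, b(4) = 3, b(5) = 17, b(6) = 20, b(7) = 8, b(8) = 28, b(9) = 7, b(10) = 6, b(11) = 13, b(12) = 19, b(13) = 3, b(14) = 22, b(15) = 25, b(16) = 18.
Since (b(15), b(16)) = (b(1), b(2)) = (25, 18) (two consecutive terms determine the rest), the sequence is periodic with period 14.
So b(775) = b(1 + ((775-1) mod 14)) = b(5) = 17.

17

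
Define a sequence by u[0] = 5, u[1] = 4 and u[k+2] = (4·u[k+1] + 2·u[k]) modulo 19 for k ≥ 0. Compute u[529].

9

Computing terms: u[0] = 5; u[1] = 4; u[2] = 7; u[3] = 17; u[4] = 6; u[5] = 1; u[6] = 16; u[7] = 9; u[8] = 11; u[9] = 5; u[10] = 4.
Since (u[9], u[10]) = (u[0], u[1]) = (5, 4) (two consecutive terms determine the rest), the sequence is periodic with period 9.
So u[529] = u[0 + ((529-0) mod 9)] = u[7] = 9.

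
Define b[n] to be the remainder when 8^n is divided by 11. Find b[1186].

b[1] = 8, b[2] = 9, b[3] = 6, b[4] = 4, b[5] = 10, b[6] = 3, b[7] = 2, b[8] = 5, b[9] = 7, b[10] = 1, b[11] = 8.
The sequence repeats with period 10.
So b[1186] = b[1 + ((1186-1) mod 10)] = b[6] = 3.

3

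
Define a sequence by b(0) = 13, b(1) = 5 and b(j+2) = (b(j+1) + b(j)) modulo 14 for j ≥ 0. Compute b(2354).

4

Listing terms: b(0) = 13; b(1) = 5; b(2) = 4; b(3) = 9; b(4) = 13; b(5) = 8; b(6) = 7; b(7) = 1; b(8) = 8; b(9) = 9; b(10) = 3; b(11) = 12; b(12) = 1; b(13) = 13; b(14) = 0; b(15) = 13; b(16) = 13; b(17) = 12; b(18) = 11; b(19) = 9; b(20) = 6; b(21) = 1; b(22) = 7; b(23) = 8; b(24) = 1; b(25) = 9; b(26) = 10; b(27) = 5; b(28) = 1; b(29) = 6; b(30) = 7; b(31) = 13; b(32) = 6; b(33) = 5; b(34) = 11; b(35) = 2; b(36) = 13; b(37) = 1; b(38) = 0; b(39) = 1; b(40) = 1; b(41) = 2; b(42) = 3; b(43) = 5; b(44) = 8; b(45) = 13; b(46) = 7; b(47) = 6; b(48) = 13; b(49) = 5.
Since (b(48), b(49)) = (b(0), b(1)) = (13, 5) (two consecutive terms determine the rest), the sequence is periodic with period 48.
So b(2354) = b(0 + ((2354-0) mod 48)) = b(2) = 4.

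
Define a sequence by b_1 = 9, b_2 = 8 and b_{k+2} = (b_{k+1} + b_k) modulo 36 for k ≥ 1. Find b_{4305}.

We have b_1 = 9; b_2 = 8; b_3 = 17; b_4 = 25; b_5 = 6; b_6 = 31; b_7 = 1; b_8 = 32; b_9 = 33; b_{10} = 29; b_{11} = 26; b_{12} = 19; b_{13} = 9; b_{14} = 28; b_{15} = 1; b_{16} = 29; b_{17} = 30; b_{18} = 23; b_{19} = 17; b_{20} = 4; b_{21} = 21; b_{22} = 25; b_{23} = 10; b_{24} = 35; b_{25} = 9; b_{26} = 8.
The sequence repeats with period 24.
(4305 - 1) mod 24 = 8, so b_{4305} = b_9 = 33.

33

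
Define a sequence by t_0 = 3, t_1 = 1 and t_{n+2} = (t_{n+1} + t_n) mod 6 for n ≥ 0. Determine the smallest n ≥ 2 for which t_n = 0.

8

Computing terms: t_0 = 3,  t_1 = 1,  t_2 = 4,  t_3 = 5,  t_4 = 3,  t_5 = 2,  t_6 = 5,  t_7 = 1,  t_8 = 0,  t_9 = 1,  t_{10} = 1,  t_{11} = 2,  t_{12} = 3,  t_{13} = 5,  t_{14} = 2,  t_{15} = 1,  t_{16} = 3,  t_{17} = 4,  t_{18} = 1,  t_{19} = 5,  t_{20} = 0,  t_{21} = 5,  t_{22} = 5,  t_{23} = 4,  t_{24} = 3,  t_{25} = 1.
The sequence repeats with period 24.
The value 0 first appears (with n ≥ 2) at t_8.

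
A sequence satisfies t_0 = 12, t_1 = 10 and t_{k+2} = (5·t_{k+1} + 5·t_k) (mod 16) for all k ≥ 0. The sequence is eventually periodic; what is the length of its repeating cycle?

t_0 = 12,  t_1 = 10,  t_2 = 14,  t_3 = 8,  t_4 = 14,  t_5 = 14,  t_6 = 12,  t_7 = 2,  t_8 = 6,  t_9 = 8,  t_{10} = 6,  t_{11} = 6,  t_{12} = 12,  t_{13} = 10.
The sequence repeats with period 12.

12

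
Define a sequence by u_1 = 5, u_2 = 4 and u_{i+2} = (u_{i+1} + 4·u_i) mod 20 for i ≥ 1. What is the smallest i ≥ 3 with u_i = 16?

u_1 = 5; u_2 = 4; u_3 = 4; u_4 = 0; u_5 = 16; u_6 = 16; u_7 = 0; u_8 = 4; u_9 = 4.
Since (u_8, u_9) = (u_2, u_3) = (4, 4) (two consecutive terms determine the rest), the sequence is eventually periodic: after a pre-period of length 1 it cycles with period 6.
The value 16 first appears (with i ≥ 3) at u_5.

5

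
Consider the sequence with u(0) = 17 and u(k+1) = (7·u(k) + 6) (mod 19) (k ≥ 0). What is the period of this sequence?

u(0) = 17, u(1) = 11, u(2) = 7, u(3) = 17.
The sequence repeats with period 3.

3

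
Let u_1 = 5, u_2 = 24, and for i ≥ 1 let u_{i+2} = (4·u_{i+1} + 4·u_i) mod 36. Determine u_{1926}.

u_1 = 5, u_2 = 24, u_3 = 8, u_4 = 20, u_5 = 4, u_6 = 24, u_7 = 4, u_8 = 4, u_9 = 32, u_{10} = 0, u_{11} = 20, u_{12} = 8, u_{13} = 4, u_{14} = 12, u_{15} = 28, u_{16} = 16, u_{17} = 32, u_{18} = 12, u_{19} = 32, u_{20} = 32, u_{21} = 4, u_{22} = 0, u_{23} = 16, u_{24} = 28, u_{25} = 32, u_{26} = 24, u_{27} = 8.
Since (u_{26}, u_{27}) = (u_2, u_3) = (24, 8) (two consecutive terms determine the rest), the sequence is eventually periodic: after a pre-period of length 1 it cycles with period 24.
For i ≥ 2, u_i depends only on (i - 2) mod 24. (1926 - 2) mod 24 = 4, so u_{1926} = u_6 = 24.

24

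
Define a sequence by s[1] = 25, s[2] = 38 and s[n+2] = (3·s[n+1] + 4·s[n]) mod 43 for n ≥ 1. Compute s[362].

14

Listing terms: s[1] = 25; s[2] = 38; s[3] = 42; s[4] = 20; s[5] = 13; s[6] = 33; s[7] = 22; s[8] = 26; s[9] = 37; s[10] = 0; s[11] = 19; s[12] = 14; s[13] = 32; s[14] = 23; s[15] = 25; s[16] = 38.
The sequence repeats with period 14.
So s[362] = s[1 + ((362-1) mod 14)] = s[12] = 14.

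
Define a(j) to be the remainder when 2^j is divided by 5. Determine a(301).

2

a(1) = 2, a(2) = 4, a(3) = 3, a(4) = 1, a(5) = 2.
The sequence repeats with period 4.
(301 - 1) mod 4 = 0, so a(301) = a(1) = 2.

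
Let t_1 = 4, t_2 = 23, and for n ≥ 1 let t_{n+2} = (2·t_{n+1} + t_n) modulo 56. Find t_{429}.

8

Computing terms: t_1 = 4; t_2 = 23; t_3 = 50; t_4 = 11; t_5 = 16; t_6 = 43; t_7 = 46; t_8 = 23; t_9 = 36; t_{10} = 39; t_{11} = 2; t_{12} = 43; t_{13} = 32; t_{14} = 51; t_{15} = 22; t_{16} = 39; t_{17} = 44; t_{18} = 15; t_{19} = 18; t_{20} = 51; t_{21} = 8; t_{22} = 11; t_{23} = 30; t_{24} = 15; t_{25} = 4; t_{26} = 23.
The sequence repeats with period 24.
(429 - 1) mod 24 = 20, so t_{429} = t_{21} = 8.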